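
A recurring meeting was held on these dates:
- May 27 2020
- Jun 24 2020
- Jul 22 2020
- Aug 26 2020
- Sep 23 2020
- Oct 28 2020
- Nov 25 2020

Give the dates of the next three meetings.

Dec 23 2020, Jan 27 2021, Feb 24 2021

Gaps: 28, 28, 35, 28, 35, 28 days — a mix of 28 and 35. Every date is a Wednesday.
Each is the 4th Wednesday of its month.
December 2020 — 4th Wednesday is Dec 23 2020.
January 2021 — 4th Wednesday is Jan 27 2021.
4th Wednesday of February 2021: Feb 24 2021.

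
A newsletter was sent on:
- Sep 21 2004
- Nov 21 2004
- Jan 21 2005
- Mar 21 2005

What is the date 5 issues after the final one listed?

Jan 21 2006

Gaps: 61, 61, 59 days — not constant. Every event is on the 21st of the month.
Pattern: the 21st of every 2 months.
Next: May 2005 → May 21 2005.
July 2005: Jul 21 2005.
Next: September 2005 → Sep 21 2005.
November 2005: Nov 21 2005.
January 2006: Jan 21 2006.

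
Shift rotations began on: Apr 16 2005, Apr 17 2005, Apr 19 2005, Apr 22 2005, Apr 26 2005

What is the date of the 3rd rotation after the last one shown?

May 14 2005

Gaps: 1, 2, 3, 4 days — each gap is 1 larger than the previous one.
Next gap: 5 days. Apr 26 2005 + 5 days = May 1 2005.
Next gap: 6 days. May 1 2005 + 6 days = May 7 2005.
Next gap: 7 days. May 7 2005 + 7 days = May 14 2005.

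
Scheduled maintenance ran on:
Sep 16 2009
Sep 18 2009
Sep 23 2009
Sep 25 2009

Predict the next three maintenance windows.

Gaps: 2, 5, 2 days — not constant, but cyclic with period 2.
The events fall on every Wednesday and Friday.
The following Wednesday is Sep 30 2009.
The following Friday is Oct 2 2009.
The following Wednesday is Oct 7 2009.

Sep 30 2009, Oct 2 2009, Oct 7 2009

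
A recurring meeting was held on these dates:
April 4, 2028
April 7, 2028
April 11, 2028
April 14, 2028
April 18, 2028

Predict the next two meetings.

April 21, 2028; April 25, 2028

Gaps: 3, 4, 3, 4 days — not constant, but cyclic with period 2.
The events fall on every Tuesday and Friday.
The following Friday is April 21, 2028.
The following Tuesday is April 25, 2028.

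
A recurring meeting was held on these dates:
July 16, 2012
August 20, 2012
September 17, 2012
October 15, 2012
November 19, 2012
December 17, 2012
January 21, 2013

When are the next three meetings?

February 18, 2013; March 18, 2013; April 15, 2013

Gaps: 35, 28, 28, 35, 28, 35 days — a mix of 28 and 35. Every date is a Monday.
Each is the 3rd Monday of its month.
3rd Monday of February 2013: February 18, 2013.
March 2013 — 3rd Monday is March 18, 2013.
3rd Monday of April 2013: April 15, 2013.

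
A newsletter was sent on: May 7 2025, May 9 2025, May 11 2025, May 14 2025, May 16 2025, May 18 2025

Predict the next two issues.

Gaps: 2, 2, 3, 2, 2 days — not constant, but cyclic with period 3.
The events fall on every Wednesday, Friday and Sunday.
The following Wednesday is May 21 2025.
Next Friday: May 23 2025.

May 21 2025, May 23 2025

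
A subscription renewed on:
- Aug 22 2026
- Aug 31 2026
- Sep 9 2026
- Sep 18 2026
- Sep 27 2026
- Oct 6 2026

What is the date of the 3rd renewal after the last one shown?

Nov 2 2026

The spacing is 9, 9, 9, 9, 9 days — always 9 days.
Oct 6 2026 + 9 days = Oct 15 2026.
Oct 15 2026 + 9 days = Oct 24 2026.
Oct 24 2026 + 9 days = Nov 2 2026.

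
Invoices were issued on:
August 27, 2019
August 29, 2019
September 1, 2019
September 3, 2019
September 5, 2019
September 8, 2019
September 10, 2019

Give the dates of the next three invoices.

September 12, 2019; September 15, 2019; September 17, 2019

Gaps: 2, 3, 2, 2, 3, 2 days — not constant, but cyclic with period 3.
The events fall on every Tuesday, Thursday and Sunday.
Next Thursday: September 12, 2019.
Next Sunday: September 15, 2019.
Next Tuesday: September 17, 2019.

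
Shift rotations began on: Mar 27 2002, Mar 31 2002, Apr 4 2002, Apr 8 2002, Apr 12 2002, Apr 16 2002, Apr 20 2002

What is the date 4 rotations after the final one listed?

The spacing is 4, 4, 4, 4, 4, 4 days — always 4 days.
Apr 20 2002 + 4 days = Apr 24 2002.
Apr 24 2002 + 4 days = Apr 28 2002.
Apr 28 2002 + 4 days = May 2 2002.
May 2 2002 + 4 days = May 6 2002.

May 6 2002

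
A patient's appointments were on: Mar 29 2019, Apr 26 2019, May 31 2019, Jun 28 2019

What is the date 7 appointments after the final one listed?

Jan 31 2020

All Fridays; the gaps (28, 35, 28) vary with month length.
This is the last Friday of each month.
Last Friday of July 2019: Jul 26 2019.
August 2019 ends with Friday Aug 30 2019.
September 2019 ends with Friday Sep 27 2019.
Last Friday of October 2019: Oct 25 2019.
November 2019 ends with Friday Nov 29 2019.
December 2019 ends with Friday Dec 27 2019.
Last Friday of January 2020: Jan 31 2020.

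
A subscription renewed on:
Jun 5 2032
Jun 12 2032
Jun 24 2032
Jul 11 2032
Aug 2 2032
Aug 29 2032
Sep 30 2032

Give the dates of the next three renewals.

The spacing grows by 5 each time: 7, 12, 17, 22, 27, 32 days.
Next gap: 37 days. Sep 30 2032 + 37 days = Nov 6 2032.
Next gap: 42 days. Nov 6 2032 + 42 days = Dec 18 2032.
Next gap: 47 days. Dec 18 2032 + 47 days = Feb 3 2033.

Nov 6 2032, Dec 18 2032, Feb 3 2033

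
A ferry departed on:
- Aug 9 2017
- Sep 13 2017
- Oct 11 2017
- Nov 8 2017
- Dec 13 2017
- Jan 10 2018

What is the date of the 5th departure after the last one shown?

These are Wednesdays at 28- or 35-day spacing (35, 28, 28, 35, 28).
The pattern: 2nd Wednesday of the month.
February 2018 — 2nd Wednesday is Feb 14 2018.
March 2018 — 2nd Wednesday is Mar 14 2018.
2nd Wednesday of April 2018: Apr 11 2018.
2nd Wednesday of May 2018: May 9 2018.
June 2018 — 2nd Wednesday is Jun 13 2018.

Jun 13 2018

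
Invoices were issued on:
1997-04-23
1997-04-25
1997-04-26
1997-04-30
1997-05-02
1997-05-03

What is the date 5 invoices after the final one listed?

1997-05-16

Every event lands on a Wednesday or Friday or Saturday (gaps cycle 2, 1, 4, 2, 1).
So the schedule is: every Wednesday, Friday and Saturday.
Next Wednesday: 1997-05-07.
Next Friday: 1997-05-09.
Next Saturday: 1997-05-10.
Next Wednesday: 1997-05-14.
Next Friday: 1997-05-16.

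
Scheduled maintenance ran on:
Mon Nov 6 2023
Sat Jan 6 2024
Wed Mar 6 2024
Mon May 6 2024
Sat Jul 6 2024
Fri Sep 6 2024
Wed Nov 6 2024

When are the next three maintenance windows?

The day-of-month is always 6 (61, 60, 61, 61, 62, 61 days between events).
So this recurs on the 6th of every 2 months.
January 2025: Mon Jan 6 2025.
March 2025: Thu Mar 6 2025.
May 2025: Tue May 6 2025.

Mon Jan 6 2025, Thu Mar 6 2025, Tue May 6 2025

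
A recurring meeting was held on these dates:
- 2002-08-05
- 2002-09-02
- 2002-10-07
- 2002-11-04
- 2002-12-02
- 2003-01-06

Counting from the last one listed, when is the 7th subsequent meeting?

These are Mondays at 28- or 35-day spacing (28, 35, 28, 28, 35).
The pattern: 1st Monday of the month.
1st Monday of February 2003: 2003-02-03.
1st Monday of March 2003: 2003-03-03.
April 2003 — 1st Monday is 2003-04-07.
1st Monday of May 2003: 2003-05-05.
1st Monday of June 2003: 2003-06-02.
1st Monday of July 2003: 2003-07-07.
1st Monday of August 2003: 2003-08-04.

2003-08-04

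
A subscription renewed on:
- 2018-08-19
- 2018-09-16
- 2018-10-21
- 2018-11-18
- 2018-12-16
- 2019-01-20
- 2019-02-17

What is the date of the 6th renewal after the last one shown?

Gaps: 28, 35, 28, 28, 35, 28 days — a mix of 28 and 35. Every date is a Sunday.
Each is the 3rd Sunday of its month.
3rd Sunday of March 2019: 2019-03-17.
April 2019 — 3rd Sunday is 2019-04-21.
May 2019 — 3rd Sunday is 2019-05-19.
3rd Sunday of June 2019: 2019-06-16.
3rd Sunday of July 2019: 2019-07-21.
August 2019 — 3rd Sunday is 2019-08-18.

2019-08-18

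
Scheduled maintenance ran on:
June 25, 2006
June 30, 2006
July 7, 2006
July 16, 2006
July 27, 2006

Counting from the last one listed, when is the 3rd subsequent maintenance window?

Gaps: 5, 7, 9, 11 days — each gap is 2 larger than the previous one.
Next gap: 13 days. July 27, 2006 + 13 days = August 9, 2006.
Next gap: 15 days. August 9, 2006 + 15 days = August 24, 2006.
Next gap: 17 days. August 24, 2006 + 17 days = September 10, 2006.

September 10, 2006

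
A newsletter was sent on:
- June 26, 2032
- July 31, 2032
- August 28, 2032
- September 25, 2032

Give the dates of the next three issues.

October 30, 2032; November 27, 2032; December 25, 2032

All Saturdays; the gaps (35, 28, 28) vary with month length.
This is the last Saturday of each month.
October 2032 ends with Saturday October 30, 2032.
November 2032 ends with Saturday November 27, 2032.
Last Saturday of December 2032: December 25, 2032.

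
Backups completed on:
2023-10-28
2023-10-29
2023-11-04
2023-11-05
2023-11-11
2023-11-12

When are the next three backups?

2023-11-18, 2023-11-19, 2023-11-25

Gaps: 1, 6, 1, 6, 1 days — not constant, but cyclic with period 2.
The events fall on every Saturday and Sunday.
Next Saturday: 2023-11-18.
Next Sunday: 2023-11-19.
The following Saturday is 2023-11-25.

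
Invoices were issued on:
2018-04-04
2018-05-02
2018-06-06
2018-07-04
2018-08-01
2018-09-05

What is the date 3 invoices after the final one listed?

2018-12-05

Gaps: 28, 35, 28, 28, 35 days — a mix of 28 and 35. Every date is a Wednesday.
Each is the 1st Wednesday of its month.
October 2018 — 1st Wednesday is 2018-10-03.
1st Wednesday of November 2018: 2018-11-07.
December 2018 — 1st Wednesday is 2018-12-05.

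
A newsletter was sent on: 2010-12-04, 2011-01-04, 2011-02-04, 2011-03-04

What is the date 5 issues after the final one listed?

2011-08-04

Each date is the 4th; the gaps (31, 31, 28) track the month lengths.
The rule is the 4th of each month.
Next: April 2011 → 2011-04-04.
May 2011: 2011-05-04.
June 2011: 2011-06-04.
July 2011: 2011-07-04.
August 2011: 2011-08-04.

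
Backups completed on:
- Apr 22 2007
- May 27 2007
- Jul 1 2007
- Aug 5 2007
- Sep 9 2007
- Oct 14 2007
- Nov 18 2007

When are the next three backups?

Dec 23 2007, Jan 27 2008, Mar 2 2008

Every event comes 35 days after the last (35, 35, 35, 35, 35, 35).
Nov 18 2007 + 35 days = Dec 23 2007.
Dec 23 2007 + 35 days = Jan 27 2008.
Jan 27 2008 + 35 days = Mar 2 2008.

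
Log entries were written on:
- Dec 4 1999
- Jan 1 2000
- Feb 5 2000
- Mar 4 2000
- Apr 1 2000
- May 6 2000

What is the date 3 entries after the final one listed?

Gaps: 28, 35, 28, 28, 35 days — a mix of 28 and 35. Every date is a Saturday.
Each is the 1st Saturday of its month.
1st Saturday of June 2000: Jun 3 2000.
1st Saturday of July 2000: Jul 1 2000.
August 2000 — 1st Saturday is Aug 5 2000.

Aug 5 2000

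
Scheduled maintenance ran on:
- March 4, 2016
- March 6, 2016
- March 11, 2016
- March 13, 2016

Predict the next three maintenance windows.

Every event lands on a Friday or Sunday (gaps cycle 2, 5, 2).
So the schedule is: every Friday and Sunday.
Next Friday: March 18, 2016.
Next Sunday: March 20, 2016.
Next Friday: March 25, 2016.

March 18, 2016; March 20, 2016; March 25, 2016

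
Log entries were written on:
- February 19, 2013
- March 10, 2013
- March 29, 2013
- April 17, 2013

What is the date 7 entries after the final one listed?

August 28, 2013

Every event comes 19 days after the last (19, 19, 19).
April 17, 2013 + 19 days = May 6, 2013.
May 6, 2013 + 19 days = May 25, 2013.
May 25, 2013 + 19 days = June 13, 2013.
June 13, 2013 + 19 days = July 2, 2013.
July 2, 2013 + 19 days = July 21, 2013.
July 21, 2013 + 19 days = August 9, 2013.
August 9, 2013 + 19 days = August 28, 2013.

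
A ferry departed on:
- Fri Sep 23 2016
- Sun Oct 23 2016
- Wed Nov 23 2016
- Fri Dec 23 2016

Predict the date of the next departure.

Gaps: 30, 31, 30 days — not constant. Every event is on the 23rd of the month.
Pattern: the 23rd of each month.
Next: January 2017 → Mon Jan 23 2017.

Mon Jan 23 2017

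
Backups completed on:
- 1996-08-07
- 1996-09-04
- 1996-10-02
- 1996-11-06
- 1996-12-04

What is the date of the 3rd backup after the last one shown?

Gaps: 28, 28, 35, 28 days — a mix of 28 and 35. Every date is a Wednesday.
Each is the 1st Wednesday of its month.
January 1997 — 1st Wednesday is 1997-01-01.
February 1997 — 1st Wednesday is 1997-02-05.
March 1997 — 1st Wednesday is 1997-03-05.

1997-03-05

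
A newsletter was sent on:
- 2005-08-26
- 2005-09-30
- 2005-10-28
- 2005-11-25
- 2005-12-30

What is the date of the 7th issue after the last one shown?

2006-07-28

All Fridays; the gaps (35, 28, 28, 35) vary with month length.
This is the last Friday of each month.
Last Friday of January 2006: 2006-01-27.
Last Friday of February 2006: 2006-02-24.
Last Friday of March 2006: 2006-03-31.
April 2006 ends with Friday 2006-04-28.
May 2006 ends with Friday 2006-05-26.
June 2006 ends with Friday 2006-06-30.
July 2006 ends with Friday 2006-07-28.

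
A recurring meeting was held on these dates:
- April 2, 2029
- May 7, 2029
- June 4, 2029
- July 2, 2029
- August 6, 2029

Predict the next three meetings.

September 3, 2029; October 1, 2029; November 5, 2029

These are Mondays at 28- or 35-day spacing (35, 28, 28, 35).
The pattern: 1st Monday of the month.
September 2029 — 1st Monday is September 3, 2029.
October 2029 — 1st Monday is October 1, 2029.
November 2029 — 1st Monday is November 5, 2029.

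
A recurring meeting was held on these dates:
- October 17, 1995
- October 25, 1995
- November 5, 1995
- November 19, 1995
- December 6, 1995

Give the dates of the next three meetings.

December 26, 1995; January 18, 1996; February 13, 1996

The spacing grows by 3 each time: 8, 11, 14, 17 days.
Next gap: 20 days. December 6, 1995 + 20 days = December 26, 1995.
Next gap: 23 days. December 26, 1995 + 23 days = January 18, 1996.
Next gap: 26 days. January 18, 1996 + 26 days = February 13, 1996.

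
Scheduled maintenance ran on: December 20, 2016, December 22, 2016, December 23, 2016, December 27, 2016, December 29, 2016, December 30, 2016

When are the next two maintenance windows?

The gap pattern 2, 1, 4, 2, 1 repeats every 3 events.
These are the Tuesdays, Thursdays and Fridays of each week.
The following Tuesday is January 3, 2017.
Next Thursday: January 5, 2017.

January 3, 2017; January 5, 2017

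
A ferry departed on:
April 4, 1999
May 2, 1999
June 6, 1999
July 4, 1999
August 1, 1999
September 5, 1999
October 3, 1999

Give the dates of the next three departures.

Gaps: 28, 35, 28, 28, 35, 28 days — a mix of 28 and 35. Every date is a Sunday.
Each is the 1st Sunday of its month.
1st Sunday of November 1999: November 7, 1999.
December 1999 — 1st Sunday is December 5, 1999.
January 2000 — 1st Sunday is January 2, 2000.

November 7, 1999; December 5, 1999; January 2, 2000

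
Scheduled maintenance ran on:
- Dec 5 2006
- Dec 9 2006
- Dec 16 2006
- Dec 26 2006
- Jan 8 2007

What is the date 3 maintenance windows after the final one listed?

The spacing grows by 3 each time: 4, 7, 10, 13 days.
Next gap: 16 days. Jan 8 2007 + 16 days = Jan 24 2007.
Next gap: 19 days. Jan 24 2007 + 19 days = Feb 12 2007.
Next gap: 22 days. Feb 12 2007 + 22 days = Mar 6 2007.

Mar 6 2007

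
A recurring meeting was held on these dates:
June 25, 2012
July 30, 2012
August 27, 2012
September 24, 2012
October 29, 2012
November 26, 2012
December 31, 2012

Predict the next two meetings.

Every date is a Monday; gaps 35, 28, 28, 35, 28, 35 days.
Each is the last Monday of its month (at least one falls on the 29th or later, ruling out '4th Monday').
January 2013 ends with Monday January 28, 2013.
February 2013 ends with Monday February 25, 2013.

January 28, 2013; February 25, 2013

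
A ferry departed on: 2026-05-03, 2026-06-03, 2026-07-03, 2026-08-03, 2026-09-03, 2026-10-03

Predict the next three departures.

The day-of-month is always 3 (31, 30, 31, 31, 30 days between events).
So this recurs on the 3rd of each month.
Next: November 2026 → 2026-11-03.
December 2026: 2026-12-03.
Next: January 2027 → 2027-01-03.

2026-11-03, 2026-12-03, 2027-01-03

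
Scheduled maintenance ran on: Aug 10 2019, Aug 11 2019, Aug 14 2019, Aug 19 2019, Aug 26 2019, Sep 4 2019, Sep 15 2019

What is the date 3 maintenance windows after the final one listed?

The spacing grows by 2 each time: 1, 3, 5, 7, 9, 11 days.
Next gap: 13 days. Sep 15 2019 + 13 days = Sep 28 2019.
Next gap: 15 days. Sep 28 2019 + 15 days = Oct 13 2019.
Next gap: 17 days. Oct 13 2019 + 17 days = Oct 30 2019.

Oct 30 2019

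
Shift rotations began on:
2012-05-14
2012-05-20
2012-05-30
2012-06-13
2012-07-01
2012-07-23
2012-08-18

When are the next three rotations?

2012-09-17, 2012-10-21, 2012-11-28

Gaps: 6, 10, 14, 18, 22, 26 days — each gap is 4 larger than the previous one.
Next gap: 30 days. 2012-08-18 + 30 days = 2012-09-17.
Next gap: 34 days. 2012-09-17 + 34 days = 2012-10-21.
Next gap: 38 days. 2012-10-21 + 38 days = 2012-11-28.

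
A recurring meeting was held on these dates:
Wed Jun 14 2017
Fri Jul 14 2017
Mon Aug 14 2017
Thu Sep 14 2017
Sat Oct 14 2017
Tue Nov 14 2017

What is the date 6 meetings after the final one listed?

Mon May 14 2018

Each date is the 14th; the gaps (30, 31, 31, 30, 31) track the month lengths.
The rule is the 14th of each month.
December 2017: Thu Dec 14 2017.
January 2018: Sun Jan 14 2018.
Next: February 2018 → Wed Feb 14 2018.
March 2018: Wed Mar 14 2018.
April 2018: Sat Apr 14 2018.
May 2018: Mon May 14 2018.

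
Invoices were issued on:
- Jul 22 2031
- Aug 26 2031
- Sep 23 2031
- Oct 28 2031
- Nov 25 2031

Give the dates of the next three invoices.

All dates are Tuesdays, 35, 28, 35, 28 days apart.
Specifically, the 4th Tuesday of each month.
4th Tuesday of December 2031: Dec 23 2031.
January 2032 — 4th Tuesday is Jan 27 2032.
February 2032 — 4th Tuesday is Feb 24 2032.

Dec 23 2031, Jan 27 2032, Feb 24 2032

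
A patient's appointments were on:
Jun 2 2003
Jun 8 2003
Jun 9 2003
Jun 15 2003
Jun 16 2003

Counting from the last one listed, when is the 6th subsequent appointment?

Jul 7 2003

Gaps: 6, 1, 6, 1 days — not constant, but cyclic with period 2.
The events fall on every Monday and Sunday.
Next Sunday: Jun 22 2003.
The following Monday is Jun 23 2003.
The following Sunday is Jun 29 2003.
The following Monday is Jun 30 2003.
The following Sunday is Jul 6 2003.
Next Monday: Jul 7 2003.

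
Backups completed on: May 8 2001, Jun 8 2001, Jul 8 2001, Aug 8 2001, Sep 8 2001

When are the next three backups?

Oct 8 2001, Nov 8 2001, Dec 8 2001

Gaps: 31, 30, 31, 31 days — not constant. Every event is on the 8th of the month.
Pattern: the 8th of each month.
October 2001: Oct 8 2001.
Next: November 2001 → Nov 8 2001.
Next: December 2001 → Dec 8 2001.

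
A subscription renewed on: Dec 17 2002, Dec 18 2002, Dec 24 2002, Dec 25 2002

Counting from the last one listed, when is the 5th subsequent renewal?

Gaps: 1, 6, 1 days — not constant, but cyclic with period 2.
The events fall on every Tuesday and Wednesday.
Next Tuesday: Dec 31 2002.
The following Wednesday is Jan 1 2003.
Next Tuesday: Jan 7 2003.
Next Wednesday: Jan 8 2003.
The following Tuesday is Jan 14 2003.

Jan 14 2003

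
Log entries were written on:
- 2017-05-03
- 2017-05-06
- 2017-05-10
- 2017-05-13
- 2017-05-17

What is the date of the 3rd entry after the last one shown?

Every event lands on a Wednesday or Saturday (gaps cycle 3, 4, 3, 4).
So the schedule is: every Wednesday and Saturday.
The following Saturday is 2017-05-20.
Next Wednesday: 2017-05-24.
The following Saturday is 2017-05-27.

2017-05-27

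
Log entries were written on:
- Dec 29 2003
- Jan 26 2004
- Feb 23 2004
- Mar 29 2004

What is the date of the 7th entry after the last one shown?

Oct 25 2004

All Mondays; the gaps (28, 28, 35) vary with month length.
This is the last Monday of each month.
Last Monday of April 2004: Apr 26 2004.
Last Monday of May 2004: May 31 2004.
June 2004 ends with Monday Jun 28 2004.
Last Monday of July 2004: Jul 26 2004.
August 2004 ends with Monday Aug 30 2004.
September 2004 ends with Monday Sep 27 2004.
October 2004 ends with Monday Oct 25 2004.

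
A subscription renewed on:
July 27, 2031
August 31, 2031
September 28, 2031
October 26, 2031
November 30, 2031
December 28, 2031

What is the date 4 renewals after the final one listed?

Every date is a Sunday; gaps 35, 28, 28, 35, 28 days.
Each is the last Sunday of its month (at least one falls on the 29th or later, ruling out '4th Sunday').
Last Sunday of January 2032: January 25, 2032.
February 2032 ends with Sunday February 29, 2032.
March 2032 ends with Sunday March 28, 2032.
April 2032 ends with Sunday April 25, 2032.

April 25, 2032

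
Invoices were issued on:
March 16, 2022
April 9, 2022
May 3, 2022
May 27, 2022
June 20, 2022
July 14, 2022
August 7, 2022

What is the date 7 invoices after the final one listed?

Gaps between consecutive events: 24, 24, 24, 24, 24, 24 days — a constant 24-day interval.
August 7, 2022 + 24 days = August 31, 2022.
August 31, 2022 + 24 days = September 24, 2022.
September 24, 2022 + 24 days = October 18, 2022.
October 18, 2022 + 24 days = November 11, 2022.
November 11, 2022 + 24 days = December 5, 2022.
December 5, 2022 + 24 days = December 29, 2022.
December 29, 2022 + 24 days = January 22, 2023.

January 22, 2023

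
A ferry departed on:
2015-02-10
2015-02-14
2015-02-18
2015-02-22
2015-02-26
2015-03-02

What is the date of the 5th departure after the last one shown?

The spacing is 4, 4, 4, 4, 4 days — always 4 days.
2015-03-02 + 4 days = 2015-03-06.
2015-03-06 + 4 days = 2015-03-10.
2015-03-10 + 4 days = 2015-03-14.
2015-03-14 + 4 days = 2015-03-18.
2015-03-18 + 4 days = 2015-03-22.

2015-03-22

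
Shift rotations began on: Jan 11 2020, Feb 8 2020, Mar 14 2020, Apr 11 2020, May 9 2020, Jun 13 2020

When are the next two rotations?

Jul 11 2020, Aug 8 2020

These are Saturdays at 28- or 35-day spacing (28, 35, 28, 28, 35).
The pattern: 2nd Saturday of the month.
July 2020 — 2nd Saturday is Jul 11 2020.
2nd Saturday of August 2020: Aug 8 2020.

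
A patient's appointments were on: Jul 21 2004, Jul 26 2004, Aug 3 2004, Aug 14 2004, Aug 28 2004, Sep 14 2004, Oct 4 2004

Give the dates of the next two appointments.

Oct 27 2004, Nov 22 2004

Gaps: 5, 8, 11, 14, 17, 20 days — each gap is 3 larger than the previous one.
Next gap: 23 days. Oct 4 2004 + 23 days = Oct 27 2004.
Next gap: 26 days. Oct 27 2004 + 26 days = Nov 22 2004.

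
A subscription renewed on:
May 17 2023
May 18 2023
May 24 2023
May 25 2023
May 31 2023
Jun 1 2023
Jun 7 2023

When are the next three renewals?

The gap pattern 1, 6, 1, 6, 1, 6 repeats every 2 events.
These are the Wednesdays and Thursdays of each week.
Next Thursday: Jun 8 2023.
The following Wednesday is Jun 14 2023.
The following Thursday is Jun 15 2023.

Jun 8 2023, Jun 14 2023, Jun 15 2023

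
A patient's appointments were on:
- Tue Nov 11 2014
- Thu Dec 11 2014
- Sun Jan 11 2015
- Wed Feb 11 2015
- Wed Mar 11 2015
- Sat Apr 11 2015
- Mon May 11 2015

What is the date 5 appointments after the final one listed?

Each date is the 11th; the gaps (30, 31, 31, 28, 31, 30) track the month lengths.
The rule is the 11th of each month.
Next: June 2015 → Thu Jun 11 2015.
July 2015: Sat Jul 11 2015.
August 2015: Tue Aug 11 2015.
Next: September 2015 → Fri Sep 11 2015.
Next: October 2015 → Sun Oct 11 2015.

Sun Oct 11 2015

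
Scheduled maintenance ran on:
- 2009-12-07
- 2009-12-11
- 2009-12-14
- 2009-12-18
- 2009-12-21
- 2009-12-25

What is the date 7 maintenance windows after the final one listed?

Every event lands on a Monday or Friday (gaps cycle 4, 3, 4, 3, 4).
So the schedule is: every Monday and Friday.
Next Monday: 2009-12-28.
Next Friday: 2010-01-01.
The following Monday is 2010-01-04.
Next Friday: 2010-01-08.
Next Monday: 2010-01-11.
Next Friday: 2010-01-15.
Next Monday: 2010-01-18.

2010-01-18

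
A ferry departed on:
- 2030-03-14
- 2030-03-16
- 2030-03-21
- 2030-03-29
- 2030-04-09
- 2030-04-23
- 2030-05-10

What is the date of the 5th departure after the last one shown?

Intervals are 2, 5, 8, 11, 14, 17 days — an arithmetic progression with common difference 3.
Next gap: 20 days. 2030-05-10 + 20 days = 2030-05-30.
Next gap: 23 days. 2030-05-30 + 23 days = 2030-06-22.
Next gap: 26 days. 2030-06-22 + 26 days = 2030-07-18.
Next gap: 29 days. 2030-07-18 + 29 days = 2030-08-16.
Next gap: 32 days. 2030-08-16 + 32 days = 2030-09-17.

2030-09-17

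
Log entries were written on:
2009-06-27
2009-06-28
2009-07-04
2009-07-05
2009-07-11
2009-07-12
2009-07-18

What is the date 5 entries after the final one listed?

The gap pattern 1, 6, 1, 6, 1, 6 repeats every 2 events.
These are the Saturdays and Sundays of each week.
Next Sunday: 2009-07-19.
Next Saturday: 2009-07-25.
Next Sunday: 2009-07-26.
The following Saturday is 2009-08-01.
The following Sunday is 2009-08-02.

2009-08-02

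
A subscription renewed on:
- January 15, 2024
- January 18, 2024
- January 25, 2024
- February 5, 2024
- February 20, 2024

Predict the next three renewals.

Gaps: 3, 7, 11, 15 days — each gap is 4 larger than the previous one.
Next gap: 19 days. February 20, 2024 + 19 days = March 10, 2024.
Next gap: 23 days. March 10, 2024 + 23 days = April 2, 2024.
Next gap: 27 days. April 2, 2024 + 27 days = April 29, 2024.

March 10, 2024; April 2, 2024; April 29, 2024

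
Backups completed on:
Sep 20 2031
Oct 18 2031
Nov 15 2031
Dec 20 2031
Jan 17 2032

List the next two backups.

All dates are Saturdays, 28, 28, 35, 28 days apart.
Specifically, the 3rd Saturday of each month.
February 2032 — 3rd Saturday is Feb 21 2032.
March 2032 — 3rd Saturday is Mar 20 2032.

Feb 21 2032, Mar 20 2032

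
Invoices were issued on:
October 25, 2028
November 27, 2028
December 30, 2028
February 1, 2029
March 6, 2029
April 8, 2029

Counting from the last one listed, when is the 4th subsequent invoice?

Gaps between consecutive events: 33, 33, 33, 33, 33 days — a constant 33-day interval.
April 8, 2029 + 33 days = May 11, 2029.
May 11, 2029 + 33 days = June 13, 2029.
June 13, 2029 + 33 days = July 16, 2029.
July 16, 2029 + 33 days = August 18, 2029.

August 18, 2029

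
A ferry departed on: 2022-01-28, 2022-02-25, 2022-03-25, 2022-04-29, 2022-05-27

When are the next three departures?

These are Fridays with 28, 28, 35, 28-day gaps.
Each is the final Friday of its month — 2022-04-29 is past the 28th, so '4th Friday' doesn't fit.
Last Friday of June 2022: 2022-06-24.
Last Friday of July 2022: 2022-07-29.
August 2022 ends with Friday 2022-08-26.

2022-06-24, 2022-07-29, 2022-08-26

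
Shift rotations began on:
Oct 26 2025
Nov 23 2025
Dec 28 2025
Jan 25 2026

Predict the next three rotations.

All dates are Sundays, 28, 35, 28 days apart.
Specifically, the 4th Sunday of each month.
February 2026 — 4th Sunday is Feb 22 2026.
March 2026 — 4th Sunday is Mar 22 2026.
4th Sunday of April 2026: Apr 26 2026.

Feb 22 2026, Mar 22 2026, Apr 26 2026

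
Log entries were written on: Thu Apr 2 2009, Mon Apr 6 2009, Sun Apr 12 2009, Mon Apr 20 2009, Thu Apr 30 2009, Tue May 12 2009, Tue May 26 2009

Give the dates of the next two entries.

The spacing grows by 2 each time: 4, 6, 8, 10, 12, 14 days.
Next gap: 16 days. Tue May 26 2009 + 16 days = Thu Jun 11 2009.
Next gap: 18 days. Thu Jun 11 2009 + 18 days = Mon Jun 29 2009.

Thu Jun 11 2009, Mon Jun 29 2009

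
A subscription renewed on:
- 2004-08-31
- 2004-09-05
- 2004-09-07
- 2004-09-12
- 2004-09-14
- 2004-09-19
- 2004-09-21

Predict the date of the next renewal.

2004-09-26

The gap pattern 5, 2, 5, 2, 5, 2 repeats every 2 events.
These are the Tuesdays and Sundays of each week.
Next Sunday: 2004-09-26.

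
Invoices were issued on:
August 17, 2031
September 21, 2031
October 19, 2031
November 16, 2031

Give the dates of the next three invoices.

December 21, 2031; January 18, 2032; February 15, 2032

Gaps: 35, 28, 28 days — a mix of 28 and 35. Every date is a Sunday.
Each is the 3rd Sunday of its month.
3rd Sunday of December 2031: December 21, 2031.
3rd Sunday of January 2032: January 18, 2032.
February 2032 — 3rd Sunday is February 15, 2032.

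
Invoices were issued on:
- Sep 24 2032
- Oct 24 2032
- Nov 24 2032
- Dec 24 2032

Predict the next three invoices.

Jan 24 2033, Feb 24 2033, Mar 24 2033

Each date is the 24th; the gaps (30, 31, 30) track the month lengths.
The rule is the 24th of each month.
January 2033: Jan 24 2033.
February 2033: Feb 24 2033.
Next: March 2033 → Mar 24 2033.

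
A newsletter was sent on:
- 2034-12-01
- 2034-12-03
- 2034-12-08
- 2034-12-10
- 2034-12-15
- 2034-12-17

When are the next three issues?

The gap pattern 2, 5, 2, 5, 2 repeats every 2 events.
These are the Fridays and Sundays of each week.
The following Friday is 2034-12-22.
Next Sunday: 2034-12-24.
The following Friday is 2034-12-29.

2034-12-22, 2034-12-24, 2034-12-29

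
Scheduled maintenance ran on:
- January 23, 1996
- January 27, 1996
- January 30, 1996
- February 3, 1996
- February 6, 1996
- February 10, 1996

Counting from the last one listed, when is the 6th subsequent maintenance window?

The gap pattern 4, 3, 4, 3, 4 repeats every 2 events.
These are the Tuesdays and Saturdays of each week.
Next Tuesday: February 13, 1996.
Next Saturday: February 17, 1996.
Next Tuesday: February 20, 1996.
The following Saturday is February 24, 1996.
Next Tuesday: February 27, 1996.
The following Saturday is March 2, 1996.

March 2, 1996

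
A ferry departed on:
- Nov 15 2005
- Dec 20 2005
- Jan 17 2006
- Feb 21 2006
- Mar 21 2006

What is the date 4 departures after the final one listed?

These are Tuesdays at 28- or 35-day spacing (35, 28, 35, 28).
The pattern: 3rd Tuesday of the month.
3rd Tuesday of April 2006: Apr 18 2006.
May 2006 — 3rd Tuesday is May 16 2006.
June 2006 — 3rd Tuesday is Jun 20 2006.
July 2006 — 3rd Tuesday is Jul 18 2006.

Jul 18 2006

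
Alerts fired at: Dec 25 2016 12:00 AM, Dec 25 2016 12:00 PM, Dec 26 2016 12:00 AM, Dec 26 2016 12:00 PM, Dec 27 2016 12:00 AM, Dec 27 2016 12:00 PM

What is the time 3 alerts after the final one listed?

Dec 29 2016 12:00 AM

The interval is a steady 12 hours (12, 12, 12, 12, 12).
Dec 27 2016 12:00 PM + 12 h = Dec 28 2016 12:00 AM.
Dec 28 2016 12:00 AM + 12 h = Dec 28 2016 12:00 PM.
Dec 28 2016 12:00 PM + 12 h = Dec 29 2016 12:00 AM.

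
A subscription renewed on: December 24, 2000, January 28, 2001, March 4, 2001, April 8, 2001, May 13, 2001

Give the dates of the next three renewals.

The spacing is 35, 35, 35, 35 days — always 35 days.
May 13, 2001 + 35 days = June 17, 2001.
June 17, 2001 + 35 days = July 22, 2001.
July 22, 2001 + 35 days = August 26, 2001.

June 17, 2001; July 22, 2001; August 26, 2001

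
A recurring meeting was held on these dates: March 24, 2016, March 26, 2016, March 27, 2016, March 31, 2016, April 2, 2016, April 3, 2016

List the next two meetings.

The gap pattern 2, 1, 4, 2, 1 repeats every 3 events.
These are the Thursdays, Saturdays and Sundays of each week.
The following Thursday is April 7, 2016.
Next Saturday: April 9, 2016.

April 7, 2016; April 9, 2016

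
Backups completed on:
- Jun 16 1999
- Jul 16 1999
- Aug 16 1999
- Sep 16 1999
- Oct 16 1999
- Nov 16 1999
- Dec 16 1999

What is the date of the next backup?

The day-of-month is always 16 (30, 31, 31, 30, 31, 30 days between events).
So this recurs on the 16th of each month.
Next: January 2000 → Jan 16 2000.

Jan 16 2000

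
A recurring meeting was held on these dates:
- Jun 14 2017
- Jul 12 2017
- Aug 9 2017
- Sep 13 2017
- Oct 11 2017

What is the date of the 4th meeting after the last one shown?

Feb 14 2018

Gaps: 28, 28, 35, 28 days — a mix of 28 and 35. Every date is a Wednesday.
Each is the 2nd Wednesday of its month.
November 2017 — 2nd Wednesday is Nov 8 2017.
December 2017 — 2nd Wednesday is Dec 13 2017.
2nd Wednesday of January 2018: Jan 10 2018.
2nd Wednesday of February 2018: Feb 14 2018.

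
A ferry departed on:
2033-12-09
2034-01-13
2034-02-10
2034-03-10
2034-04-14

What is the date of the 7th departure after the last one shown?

All dates are Fridays, 35, 28, 28, 35 days apart.
Specifically, the 2nd Friday of each month.
2nd Friday of May 2034: 2034-05-12.
June 2034 — 2nd Friday is 2034-06-09.
July 2034 — 2nd Friday is 2034-07-14.
2nd Friday of August 2034: 2034-08-11.
September 2034 — 2nd Friday is 2034-09-08.
2nd Friday of October 2034: 2034-10-13.
November 2034 — 2nd Friday is 2034-11-10.

2034-11-10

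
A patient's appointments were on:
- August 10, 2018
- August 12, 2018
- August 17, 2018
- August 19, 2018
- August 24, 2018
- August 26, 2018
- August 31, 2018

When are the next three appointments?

Every event lands on a Friday or Sunday (gaps cycle 2, 5, 2, 5, 2, 5).
So the schedule is: every Friday and Sunday.
Next Sunday: September 2, 2018.
The following Friday is September 7, 2018.
Next Sunday: September 9, 2018.

September 2, 2018; September 7, 2018; September 9, 2018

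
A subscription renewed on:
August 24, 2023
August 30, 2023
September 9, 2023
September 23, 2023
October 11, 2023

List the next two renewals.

November 2, 2023; November 28, 2023

Intervals are 6, 10, 14, 18 days — an arithmetic progression with common difference 4.
Next gap: 22 days. October 11, 2023 + 22 days = November 2, 2023.
Next gap: 26 days. November 2, 2023 + 26 days = November 28, 2023.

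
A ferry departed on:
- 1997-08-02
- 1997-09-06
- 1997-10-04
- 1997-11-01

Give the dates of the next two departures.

These are Saturdays at 28- or 35-day spacing (35, 28, 28).
The pattern: 1st Saturday of the month.
December 1997 — 1st Saturday is 1997-12-06.
January 1998 — 1st Saturday is 1998-01-03.

1997-12-06, 1998-01-03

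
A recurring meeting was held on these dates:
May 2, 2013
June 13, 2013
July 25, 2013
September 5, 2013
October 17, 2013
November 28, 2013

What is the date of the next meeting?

January 9, 2014

Every event comes 42 days after the last (42, 42, 42, 42, 42).
November 28, 2013 + 42 days = January 9, 2014.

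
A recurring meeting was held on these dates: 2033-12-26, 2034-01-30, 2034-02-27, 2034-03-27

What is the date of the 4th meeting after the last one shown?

All Mondays; the gaps (35, 28, 28) vary with month length.
This is the last Monday of each month.
Last Monday of April 2034: 2034-04-24.
Last Monday of May 2034: 2034-05-29.
June 2034 ends with Monday 2034-06-26.
Last Monday of July 2034: 2034-07-31.

2034-07-31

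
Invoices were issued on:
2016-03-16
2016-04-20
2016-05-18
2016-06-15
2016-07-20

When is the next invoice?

These are Wednesdays at 28- or 35-day spacing (35, 28, 28, 35).
The pattern: 3rd Wednesday of the month.
3rd Wednesday of August 2016: 2016-08-17.

2016-08-17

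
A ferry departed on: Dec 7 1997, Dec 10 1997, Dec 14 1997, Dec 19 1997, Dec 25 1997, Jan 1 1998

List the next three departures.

Intervals are 3, 4, 5, 6, 7 days — an arithmetic progression with common difference 1.
Next gap: 8 days. Jan 1 1998 + 8 days = Jan 9 1998.
Next gap: 9 days. Jan 9 1998 + 9 days = Jan 18 1998.
Next gap: 10 days. Jan 18 1998 + 10 days = Jan 28 1998.

Jan 9 1998, Jan 18 1998, Jan 28 1998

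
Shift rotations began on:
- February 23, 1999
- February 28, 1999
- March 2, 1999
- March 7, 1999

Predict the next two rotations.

Gaps: 5, 2, 5 days — not constant, but cyclic with period 2.
The events fall on every Tuesday and Sunday.
The following Tuesday is March 9, 1999.
The following Sunday is March 14, 1999.

March 9, 1999; March 14, 1999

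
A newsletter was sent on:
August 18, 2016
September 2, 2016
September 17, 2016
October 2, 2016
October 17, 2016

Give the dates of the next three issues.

Gaps between consecutive events: 15, 15, 15, 15 days — a constant 15-day interval.
October 17, 2016 + 15 days = November 1, 2016.
November 1, 2016 + 15 days = November 16, 2016.
November 16, 2016 + 15 days = December 1, 2016.

November 1, 2016; November 16, 2016; December 1, 2016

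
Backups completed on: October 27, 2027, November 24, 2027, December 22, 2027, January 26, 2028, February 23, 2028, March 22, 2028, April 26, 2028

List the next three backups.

May 24, 2028; June 28, 2028; July 26, 2028

Gaps: 28, 28, 35, 28, 28, 35 days — a mix of 28 and 35. Every date is a Wednesday.
Each is the 4th Wednesday of its month.
4th Wednesday of May 2028: May 24, 2028.
4th Wednesday of June 2028: June 28, 2028.
July 2028 — 4th Wednesday is July 26, 2028.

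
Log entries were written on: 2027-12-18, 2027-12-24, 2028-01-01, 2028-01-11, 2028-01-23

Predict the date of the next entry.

The spacing grows by 2 each time: 6, 8, 10, 12 days.
Next gap: 14 days. 2028-01-23 + 14 days = 2028-02-06.

2028-02-06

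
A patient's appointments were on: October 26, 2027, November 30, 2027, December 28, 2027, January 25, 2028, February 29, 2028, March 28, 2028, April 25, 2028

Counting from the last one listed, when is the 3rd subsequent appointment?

July 25, 2028

Every date is a Tuesday; gaps 35, 28, 28, 35, 28, 28 days.
Each is the last Tuesday of its month (at least one falls on the 29th or later, ruling out '4th Tuesday').
May 2028 ends with Tuesday May 30, 2028.
Last Tuesday of June 2028: June 27, 2028.
July 2028 ends with Tuesday July 25, 2028.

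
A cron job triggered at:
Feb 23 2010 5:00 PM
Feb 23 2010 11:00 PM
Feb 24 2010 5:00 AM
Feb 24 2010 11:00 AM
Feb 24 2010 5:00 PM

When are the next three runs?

Feb 24 2010 11:00 PM, Feb 25 2010 5:00 AM, Feb 25 2010 11:00 AM

Spacing: 6, 6, 6, 6 h — constant 6 h.
Feb 24 2010 5:00 PM + 6 h = Feb 24 2010 11:00 PM.
Feb 24 2010 11:00 PM + 6 h = Feb 25 2010 5:00 AM.
Feb 25 2010 5:00 AM + 6 h = Feb 25 2010 11:00 AM.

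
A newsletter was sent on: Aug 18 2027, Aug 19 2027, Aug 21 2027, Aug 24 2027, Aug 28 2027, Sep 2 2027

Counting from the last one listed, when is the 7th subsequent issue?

Intervals are 1, 2, 3, 4, 5 days — an arithmetic progression with common difference 1.
Next gap: 6 days. Sep 2 2027 + 6 days = Sep 8 2027.
Next gap: 7 days. Sep 8 2027 + 7 days = Sep 15 2027.
Next gap: 8 days. Sep 15 2027 + 8 days = Sep 23 2027.
Next gap: 9 days. Sep 23 2027 + 9 days = Oct 2 2027.
Next gap: 10 days. Oct 2 2027 + 10 days = Oct 12 2027.
Next gap: 11 days. Oct 12 2027 + 11 days = Oct 23 2027.
Next gap: 12 days. Oct 23 2027 + 12 days = Nov 4 2027.

Nov 4 2027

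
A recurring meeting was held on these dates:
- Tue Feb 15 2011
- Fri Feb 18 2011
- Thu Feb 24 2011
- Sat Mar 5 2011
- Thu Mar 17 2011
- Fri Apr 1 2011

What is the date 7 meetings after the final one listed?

Intervals are 3, 6, 9, 12, 15 days — an arithmetic progression with common difference 3.
Next gap: 18 days. Fri Apr 1 2011 + 18 days = Tue Apr 19 2011.
Next gap: 21 days. Tue Apr 19 2011 + 21 days = Tue May 10 2011.
Next gap: 24 days. Tue May 10 2011 + 24 days = Fri Jun 3 2011.
Next gap: 27 days. Fri Jun 3 2011 + 27 days = Thu Jun 30 2011.
Next gap: 30 days. Thu Jun 30 2011 + 30 days = Sat Jul 30 2011.
Next gap: 33 days. Sat Jul 30 2011 + 33 days = Thu Sep 1 2011.
Next gap: 36 days. Thu Sep 1 2011 + 36 days = Fri Oct 7 2011.

Fri Oct 7 2011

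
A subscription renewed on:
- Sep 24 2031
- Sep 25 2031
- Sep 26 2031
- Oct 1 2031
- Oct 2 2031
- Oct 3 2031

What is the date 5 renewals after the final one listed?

Oct 16 2031

Every event lands on a Wednesday or Thursday or Friday (gaps cycle 1, 1, 5, 1, 1).
So the schedule is: every Wednesday, Thursday and Friday.
The following Wednesday is Oct 8 2031.
Next Thursday: Oct 9 2031.
Next Friday: Oct 10 2031.
The following Wednesday is Oct 15 2031.
The following Thursday is Oct 16 2031.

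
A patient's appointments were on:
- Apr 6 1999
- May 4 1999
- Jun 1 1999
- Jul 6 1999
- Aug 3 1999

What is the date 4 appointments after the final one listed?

These are Tuesdays at 28- or 35-day spacing (28, 28, 35, 28).
The pattern: 1st Tuesday of the month.
September 1999 — 1st Tuesday is Sep 7 1999.
October 1999 — 1st Tuesday is Oct 5 1999.
1st Tuesday of November 1999: Nov 2 1999.
December 1999 — 1st Tuesday is Dec 7 1999.

Dec 7 1999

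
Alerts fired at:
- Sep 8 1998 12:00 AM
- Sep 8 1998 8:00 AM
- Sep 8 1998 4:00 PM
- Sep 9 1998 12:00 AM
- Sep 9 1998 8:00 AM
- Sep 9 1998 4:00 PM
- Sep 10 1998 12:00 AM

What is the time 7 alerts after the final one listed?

Sep 12 1998 8:00 AM

The interval is a steady 8 hours (8, 8, 8, 8, 8, 8).
Sep 10 1998 12:00 AM + 8 h = Sep 10 1998 8:00 AM.
Sep 10 1998 8:00 AM + 8 h = Sep 10 1998 4:00 PM.
Sep 10 1998 4:00 PM + 8 h = Sep 11 1998 12:00 AM.
Sep 11 1998 12:00 AM + 8 h = Sep 11 1998 8:00 AM.
Sep 11 1998 8:00 AM + 8 h = Sep 11 1998 4:00 PM.
Sep 11 1998 4:00 PM + 8 h = Sep 12 1998 12:00 AM.
Sep 12 1998 12:00 AM + 8 h = Sep 12 1998 8:00 AM.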